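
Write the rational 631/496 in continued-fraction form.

Run the Euclidean algorithm on 631 and 496; the successive quotients are the partial quotients a_0, a_1, ... (each step inverts the fractional part left over by the previous one):
  631 = 1*496 + 135, so a_0 = 1.
  496 = 3*135 + 91, so a_1 = 3.
  135 = 1*91 + 44, so a_2 = 1.
  91 = 2*44 + 3, so a_3 = 2.
  44 = 14*3 + 2, so a_4 = 14.
  3 = 1*2 + 1, so a_5 = 1.
  2 = 2*1 + 0, so a_6 = 2.
The remainder reaches 0 after 7 divisions, so the expansion has 7 partial quotients, read off in order.

[1; 3, 1, 2, 14, 1, 2]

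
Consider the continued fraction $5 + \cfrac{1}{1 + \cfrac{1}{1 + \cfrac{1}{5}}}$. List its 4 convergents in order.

Using the convergent recurrence p_i = a_i*p_{i-1} + p_{i-2}, q_i = a_i*q_{i-1} + q_{i-2} with p_{-2}=0, p_{-1}=1, q_{-2}=1, q_{-1}=0:
  i=0: a_0=5, p_0 = 5*1 + 0 = 5, q_0 = 5*0 + 1 = 1.
  i=1: a_1=1, p_1 = 1*5 + 1 = 6, q_1 = 1*1 + 0 = 1.
  i=2: a_2=1, p_2 = 1*6 + 5 = 11, q_2 = 1*1 + 1 = 2.
  i=3: a_3=5, p_3 = 5*11 + 6 = 61, q_3 = 5*2 + 1 = 11.

5/1, 6/1, 11/2, 61/11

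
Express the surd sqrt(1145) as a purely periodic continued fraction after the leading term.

Write x_i = (sqrt(1145) + m_i)/d_i with (m_0, d_0) = (0, 1). a_0 = floor(sqrt(1145)) = 33, since 33^2 = 1089 <= 1145 < 1156 = 34^2.
Iterate m_{i+1} = d_i*a_i - m_i, d_{i+1} = (1145 - m_{i+1}^2)/d_i, a_{i+1} = floor((a_0 + m_{i+1})/d_{i+1}):
  m_1 = 1*33 - 0 = 33, d_1 = (1145 - 33^2)/1 = 56/1 = 56, a_1 = floor((33 + 33)/56) = 1.
  m_2 = 56*1 - 33 = 23, d_2 = (1145 - 23^2)/56 = 616/56 = 11, a_2 = floor((33 + 23)/11) = 5.
  m_3 = 11*5 - 23 = 32, d_3 = (1145 - 32^2)/11 = 121/11 = 11, a_3 = floor((33 + 32)/11) = 5.
  m_4 = 11*5 - 32 = 23, d_4 = (1145 - 23^2)/11 = 616/11 = 56, a_4 = floor((33 + 23)/56) = 1.
  m_5 = 56*1 - 23 = 33, d_5 = (1145 - 33^2)/56 = 56/56 = 1, a_5 = floor((33 + 33)/1) = 66.
  m_6 = 1*66 - 33 = 33, d_6 = (1145 - 33^2)/1 = 56/1 = 56: (m_6, d_6) = (m_1, d_1) = (33, 56), so from here the quotients repeat a_1, ..., a_5; the period length is 5.
Hence the expansion of sqrt(1145) is a_0 = 33 followed by the repeating block 1, 5, 5, 1, 66 (period 5).

[33; (1, 5, 5, 1, 66)]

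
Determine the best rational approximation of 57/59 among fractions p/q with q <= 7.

Expand x = 57/59 as a continued fraction with the Euclidean algorithm:
  57 = 0*59 + 57, so a_0 = 0.
  59 = 1*57 + 2, so a_1 = 1.
  57 = 28*2 + 1, so a_2 = 28.
  2 = 2*1 + 0, so a_3 = 2.
so x = [0; 1, 28, 2].
Convergents (p_i = a_i*p_{i-1} + p_{i-2}, q_i = a_i*q_{i-1} + q_{i-2} with p_{-2}=0, p_{-1}=1, q_{-2}=1, q_{-1}=0), until the denominator exceeds 7:
  i=0: a_0=0, p_0 = 0*1 + 0 = 0, q_0 = 0*0 + 1 = 1.
  i=1: a_1=1, p_1 = 1*0 + 1 = 1, q_1 = 1*1 + 0 = 1.
  i=2: a_2=28, p_2 = 28*1 + 0 = 28, q_2 = 28*1 + 1 = 29.
q_2 = 29 > 7, so the last convergent with denominator <= 7 is p_1/q_1 = 1/1.
The closest fraction with denominator <= 7 is either p_1/q_1 or the intermediate fraction (k*p_1 + p_0)/(k*q_1 + q_0) with the largest k >= 1 whose denominator stays <= 7; these approach x as k grows, and every other convergent or intermediate fraction in range is farther away.
Largest k: floor((7 - q_0)/q_1) = floor((7 - 1)/1) = 6.
That gives (6*1 + 0)/(6*1 + 1) = 6/7.
Compare the errors: |x - 1/1| = |57*1 - 1*59|/(59*1) = 2/59, and |x - 6/7| = |57*7 - 6*59|/(59*7) = 45/413.
Cross-multiplying, 2*413 = 826 < 2655 = 45*59, so 2/59 is smaller: the convergent 1/1 is closer to x than 6/7.

1/1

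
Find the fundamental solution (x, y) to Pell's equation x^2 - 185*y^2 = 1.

(x, y) = (9249, 680)

First expand sqrt(185) as a continued fraction. With x_i = (sqrt(185) + m_i)/d_i and (m_0, d_0) = (0, 1): a_0 = floor(sqrt(185)) = 13, since 13^2 = 169 <= 185 < 196 = 14^2.
Iterate m_{i+1} = d_i*a_i - m_i, d_{i+1} = (185 - m_{i+1}^2)/d_i, a_{i+1} = floor((a_0 + m_{i+1})/d_{i+1}):
  m_1 = 1*13 - 0 = 13, d_1 = (185 - 13^2)/1 = 16/1 = 16, a_1 = floor((13 + 13)/16) = 1.
  m_2 = 16*1 - 13 = 3, d_2 = (185 - 3^2)/16 = 176/16 = 11, a_2 = floor((13 + 3)/11) = 1.
  m_3 = 11*1 - 3 = 8, d_3 = (185 - 8^2)/11 = 121/11 = 11, a_3 = floor((13 + 8)/11) = 1.
  m_4 = 11*1 - 8 = 3, d_4 = (185 - 3^2)/11 = 176/11 = 16, a_4 = floor((13 + 3)/16) = 1.
  m_5 = 16*1 - 3 = 13, d_5 = (185 - 13^2)/16 = 16/16 = 1, a_5 = floor((13 + 13)/1) = 26.
  m_6 = 1*26 - 13 = 13, d_6 = (185 - 13^2)/1 = 16/1 = 16: (m_6, d_6) = (m_1, d_1) = (13, 16), so from here the quotients repeat a_1, ..., a_5; the period length is 5.
So sqrt(185) = [13; (1, 1, 1, 1, 26)] with period length k = 5.
k is odd, so (p_{k-1}, q_{k-1}) only solves x^2 - 185y^2 = -1 and the fundamental solution of x^2 - 185y^2 = 1 is (p_{2k-1}, q_{2k-1}) = (p_9, q_9); compute convergents through index 9, running through the period twice.
Convergents (p_i = a_i*p_{i-1} + p_{i-2}, q_i = a_i*q_{i-1} + q_{i-2} with p_{-2}=0, p_{-1}=1, q_{-2}=1, q_{-1}=0):
  i=0: a_0=13, p_0 = 13*1 + 0 = 13, q_0 = 13*0 + 1 = 1.
  i=1: a_1=1, p_1 = 1*13 + 1 = 14, q_1 = 1*1 + 0 = 1.
  i=2: a_2=1, p_2 = 1*14 + 13 = 27, q_2 = 1*1 + 1 = 2.
  i=3: a_3=1, p_3 = 1*27 + 14 = 41, q_3 = 1*2 + 1 = 3.
  i=4: a_4=1, p_4 = 1*41 + 27 = 68, q_4 = 1*3 + 2 = 5.
  i=5: a_5=26, p_5 = 26*68 + 41 = 1809, q_5 = 26*5 + 3 = 133.
  i=6: a_6=1, p_6 = 1*1809 + 68 = 1877, q_6 = 1*133 + 5 = 138.
  i=7: a_7=1, p_7 = 1*1877 + 1809 = 3686, q_7 = 1*138 + 133 = 271.
  i=8: a_8=1, p_8 = 1*3686 + 1877 = 5563, q_8 = 1*271 + 138 = 409.
  i=9: a_9=1, p_9 = 1*5563 + 3686 = 9249, q_9 = 1*409 + 271 = 680.
Indeed p_4^2 - 185*q_4^2 = 4624 - 4625 = -1, not +1.
Check: 9249^2 - 185*680^2 = 85544001 - 85544000 = 1, so (x, y) = (9249, 680) solves the equation, and by the theorem it is the least positive solution.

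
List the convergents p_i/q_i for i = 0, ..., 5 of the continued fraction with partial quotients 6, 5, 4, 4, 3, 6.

Using the convergent recurrence p_i = a_i*p_{i-1} + p_{i-2}, q_i = a_i*q_{i-1} + q_{i-2} with p_{-2}=0, p_{-1}=1, q_{-2}=1, q_{-1}=0:
  i=0: a_0=6, p_0 = 6*1 + 0 = 6, q_0 = 6*0 + 1 = 1.
  i=1: a_1=5, p_1 = 5*6 + 1 = 31, q_1 = 5*1 + 0 = 5.
  i=2: a_2=4, p_2 = 4*31 + 6 = 130, q_2 = 4*5 + 1 = 21.
  i=3: a_3=4, p_3 = 4*130 + 31 = 551, q_3 = 4*21 + 5 = 89.
  i=4: a_4=3, p_4 = 3*551 + 130 = 1783, q_4 = 3*89 + 21 = 288.
  i=5: a_5=6, p_5 = 6*1783 + 551 = 11249, q_5 = 6*288 + 89 = 1817.

6/1, 31/5, 130/21, 551/89, 1783/288, 11249/1817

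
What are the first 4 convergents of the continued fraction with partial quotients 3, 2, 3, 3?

Using the convergent recurrence p_i = a_i*p_{i-1} + p_{i-2}, q_i = a_i*q_{i-1} + q_{i-2} with p_{-2}=0, p_{-1}=1, q_{-2}=1, q_{-1}=0:
  i=0: a_0=3, p_0 = 3*1 + 0 = 3, q_0 = 3*0 + 1 = 1.
  i=1: a_1=2, p_1 = 2*3 + 1 = 7, q_1 = 2*1 + 0 = 2.
  i=2: a_2=3, p_2 = 3*7 + 3 = 24, q_2 = 3*2 + 1 = 7.
  i=3: a_3=3, p_3 = 3*24 + 7 = 79, q_3 = 3*7 + 2 = 23.

3/1, 7/2, 24/7, 79/23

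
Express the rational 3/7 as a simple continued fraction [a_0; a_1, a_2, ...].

Run the Euclidean algorithm on 3 and 7; the successive quotients are the partial quotients a_0, a_1, ... (each step inverts the fractional part left over by the previous one):
  3 = 0*7 + 3, so a_0 = 0.
  7 = 2*3 + 1, so a_1 = 2.
  3 = 3*1 + 0, so a_2 = 3.
The remainder reaches 0 after 3 divisions, so the expansion has 3 partial quotients, read off in order.

[0; 2, 3]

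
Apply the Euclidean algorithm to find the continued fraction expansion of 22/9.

Run the Euclidean algorithm on 22 and 9; the successive quotients are the partial quotients a_0, a_1, ... (each step inverts the fractional part left over by the previous one):
  22 = 2*9 + 4, so a_0 = 2.
  9 = 2*4 + 1, so a_1 = 2.
  4 = 4*1 + 0, so a_2 = 4.
The remainder reaches 0 after 3 divisions, so the expansion has 3 partial quotients, read off in order.

[2; 2, 4]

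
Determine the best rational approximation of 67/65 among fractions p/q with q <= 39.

34/33

Expand x = 67/65 as a continued fraction with the Euclidean algorithm:
  67 = 1*65 + 2, so a_0 = 1.
  65 = 32*2 + 1, so a_1 = 32.
  2 = 2*1 + 0, so a_2 = 2.
so x = [1; 32, 2].
Convergents (p_i = a_i*p_{i-1} + p_{i-2}, q_i = a_i*q_{i-1} + q_{i-2} with p_{-2}=0, p_{-1}=1, q_{-2}=1, q_{-1}=0), until the denominator exceeds 39:
  i=0: a_0=1, p_0 = 1*1 + 0 = 1, q_0 = 1*0 + 1 = 1.
  i=1: a_1=32, p_1 = 32*1 + 1 = 33, q_1 = 32*1 + 0 = 32.
  i=2: a_2=2, p_2 = 2*33 + 1 = 67, q_2 = 2*32 + 1 = 65.
q_2 = 65 > 39, so the last convergent with denominator <= 39 is p_1/q_1 = 33/32.
The closest fraction with denominator <= 39 is either p_1/q_1 or the intermediate fraction (k*p_1 + p_0)/(k*q_1 + q_0) with the largest k >= 1 whose denominator stays <= 39; these approach x as k grows, and every other convergent or intermediate fraction in range is farther away.
Largest k: floor((39 - q_0)/q_1) = floor((39 - 1)/32) = 1.
That gives (1*33 + 1)/(1*32 + 1) = 34/33.
Compare the errors: |x - 33/32| = |67*32 - 33*65|/(65*32) = 1/2080, and |x - 34/33| = |67*33 - 34*65|/(65*33) = 1/2145.
Cross-multiplying, 1*2080 = 2080 < 2145 = 1*2145, so 1/2145 is smaller: the intermediate fraction 34/33 is closer to x than 33/32.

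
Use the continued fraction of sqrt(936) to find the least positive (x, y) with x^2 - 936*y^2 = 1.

(x, y) = (5201, 170)

First expand sqrt(936) as a continued fraction. With x_i = (sqrt(936) + m_i)/d_i and (m_0, d_0) = (0, 1): a_0 = floor(sqrt(936)) = 30, since 30^2 = 900 <= 936 < 961 = 31^2.
Iterate m_{i+1} = d_i*a_i - m_i, d_{i+1} = (936 - m_{i+1}^2)/d_i, a_{i+1} = floor((a_0 + m_{i+1})/d_{i+1}):
  m_1 = 1*30 - 0 = 30, d_1 = (936 - 30^2)/1 = 36/1 = 36, a_1 = floor((30 + 30)/36) = 1.
  m_2 = 36*1 - 30 = 6, d_2 = (936 - 6^2)/36 = 900/36 = 25, a_2 = floor((30 + 6)/25) = 1.
  m_3 = 25*1 - 6 = 19, d_3 = (936 - 19^2)/25 = 575/25 = 23, a_3 = floor((30 + 19)/23) = 2.
  m_4 = 23*2 - 19 = 27, d_4 = (936 - 27^2)/23 = 207/23 = 9, a_4 = floor((30 + 27)/9) = 6.
  m_5 = 9*6 - 27 = 27, d_5 = (936 - 27^2)/9 = 207/9 = 23, a_5 = floor((30 + 27)/23) = 2.
  m_6 = 23*2 - 27 = 19, d_6 = (936 - 19^2)/23 = 575/23 = 25, a_6 = floor((30 + 19)/25) = 1.
  m_7 = 25*1 - 19 = 6, d_7 = (936 - 6^2)/25 = 900/25 = 36, a_7 = floor((30 + 6)/36) = 1.
  m_8 = 36*1 - 6 = 30, d_8 = (936 - 30^2)/36 = 36/36 = 1, a_8 = floor((30 + 30)/1) = 60.
  m_9 = 1*60 - 30 = 30, d_9 = (936 - 30^2)/1 = 36/1 = 36: (m_9, d_9) = (m_1, d_1) = (30, 36), so from here the quotients repeat a_1, ..., a_8; the period length is 8.
So sqrt(936) = [30; (1, 1, 2, 6, 2, 1, 1, 60)] with period length k = 8.
k is even, so the fundamental solution of x^2 - 936y^2 = 1 is (p_{k-1}, q_{k-1}) = (p_7, q_7); compute convergents through index 7.
Convergents (p_i = a_i*p_{i-1} + p_{i-2}, q_i = a_i*q_{i-1} + q_{i-2} with p_{-2}=0, p_{-1}=1, q_{-2}=1, q_{-1}=0):
  i=0: a_0=30, p_0 = 30*1 + 0 = 30, q_0 = 30*0 + 1 = 1.
  i=1: a_1=1, p_1 = 1*30 + 1 = 31, q_1 = 1*1 + 0 = 1.
  i=2: a_2=1, p_2 = 1*31 + 30 = 61, q_2 = 1*1 + 1 = 2.
  i=3: a_3=2, p_3 = 2*61 + 31 = 153, q_3 = 2*2 + 1 = 5.
  i=4: a_4=6, p_4 = 6*153 + 61 = 979, q_4 = 6*5 + 2 = 32.
  i=5: a_5=2, p_5 = 2*979 + 153 = 2111, q_5 = 2*32 + 5 = 69.
  i=6: a_6=1, p_6 = 1*2111 + 979 = 3090, q_6 = 1*69 + 32 = 101.
  i=7: a_7=1, p_7 = 1*3090 + 2111 = 5201, q_7 = 1*101 + 69 = 170.
Check: 5201^2 - 936*170^2 = 27050401 - 27050400 = 1, so (x, y) = (5201, 170) solves the equation, and by the theorem it is the least positive solution.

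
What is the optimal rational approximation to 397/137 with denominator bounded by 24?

Expand x = 397/137 as a continued fraction with the Euclidean algorithm:
  397 = 2*137 + 123, so a_0 = 2.
  137 = 1*123 + 14, so a_1 = 1.
  123 = 8*14 + 11, so a_2 = 8.
  14 = 1*11 + 3, so a_3 = 1.
  11 = 3*3 + 2, so a_4 = 3.
  3 = 1*2 + 1, so a_5 = 1.
  2 = 2*1 + 0, so a_6 = 2.
so x = [2; 1, 8, 1, 3, 1, 2].
Convergents (p_i = a_i*p_{i-1} + p_{i-2}, q_i = a_i*q_{i-1} + q_{i-2} with p_{-2}=0, p_{-1}=1, q_{-2}=1, q_{-1}=0), until the denominator exceeds 24:
  i=0: a_0=2, p_0 = 2*1 + 0 = 2, q_0 = 2*0 + 1 = 1.
  i=1: a_1=1, p_1 = 1*2 + 1 = 3, q_1 = 1*1 + 0 = 1.
  i=2: a_2=8, p_2 = 8*3 + 2 = 26, q_2 = 8*1 + 1 = 9.
  i=3: a_3=1, p_3 = 1*26 + 3 = 29, q_3 = 1*9 + 1 = 10.
  i=4: a_4=3, p_4 = 3*29 + 26 = 113, q_4 = 3*10 + 9 = 39.
q_4 = 39 > 24, so the last convergent with denominator <= 24 is p_3/q_3 = 29/10.
The closest fraction with denominator <= 24 is either p_3/q_3 or the intermediate fraction (k*p_3 + p_2)/(k*q_3 + q_2) with the largest k >= 1 whose denominator stays <= 24; these approach x as k grows, and every other convergent or intermediate fraction in range is farther away.
Largest k: floor((24 - q_2)/q_3) = floor((24 - 9)/10) = 1.
That gives (1*29 + 26)/(1*10 + 9) = 55/19.
Compare the errors: |x - 29/10| = |397*10 - 29*137|/(137*10) = 3/1370, and |x - 55/19| = |397*19 - 55*137|/(137*19) = 8/2603.
Cross-multiplying, 3*2603 = 7809 < 10960 = 8*1370, so 3/1370 is smaller: the convergent 29/10 is closer to x than 55/19.

29/10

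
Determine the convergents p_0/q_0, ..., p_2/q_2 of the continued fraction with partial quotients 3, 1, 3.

3/1, 4/1, 15/4

Using the convergent recurrence p_i = a_i*p_{i-1} + p_{i-2}, q_i = a_i*q_{i-1} + q_{i-2} with p_{-2}=0, p_{-1}=1, q_{-2}=1, q_{-1}=0:
  i=0: a_0=3, p_0 = 3*1 + 0 = 3, q_0 = 3*0 + 1 = 1.
  i=1: a_1=1, p_1 = 1*3 + 1 = 4, q_1 = 1*1 + 0 = 1.
  i=2: a_2=3, p_2 = 3*4 + 3 = 15, q_2 = 3*1 + 1 = 4.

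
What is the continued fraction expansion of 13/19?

Run the Euclidean algorithm on 13 and 19; the successive quotients are the partial quotients a_0, a_1, ... (each step inverts the fractional part left over by the previous one):
  13 = 0*19 + 13, so a_0 = 0.
  19 = 1*13 + 6, so a_1 = 1.
  13 = 2*6 + 1, so a_2 = 2.
  6 = 6*1 + 0, so a_3 = 6.
The remainder reaches 0 after 4 divisions, so the expansion has 4 partial quotients, read off in order.

[0; 1, 2, 6]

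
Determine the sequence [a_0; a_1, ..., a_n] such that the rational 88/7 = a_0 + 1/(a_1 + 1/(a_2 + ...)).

[12; 1, 1, 3]

Run the Euclidean algorithm on 88 and 7; the successive quotients are the partial quotients a_0, a_1, ... (each step inverts the fractional part left over by the previous one):
  88 = 12*7 + 4, so a_0 = 12.
  7 = 1*4 + 3, so a_1 = 1.
  4 = 1*3 + 1, so a_2 = 1.
  3 = 3*1 + 0, so a_3 = 3.
The remainder reaches 0 after 4 divisions, so the expansion has 4 partial quotients, read off in order.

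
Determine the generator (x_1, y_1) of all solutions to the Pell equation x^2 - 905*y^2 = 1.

(x, y) = (361, 12)

First expand sqrt(905) as a continued fraction. With x_i = (sqrt(905) + m_i)/d_i and (m_0, d_0) = (0, 1): a_0 = floor(sqrt(905)) = 30, since 30^2 = 900 <= 905 < 961 = 31^2.
Iterate m_{i+1} = d_i*a_i - m_i, d_{i+1} = (905 - m_{i+1}^2)/d_i, a_{i+1} = floor((a_0 + m_{i+1})/d_{i+1}):
  m_1 = 1*30 - 0 = 30, d_1 = (905 - 30^2)/1 = 5/1 = 5, a_1 = floor((30 + 30)/5) = 12.
  m_2 = 5*12 - 30 = 30, d_2 = (905 - 30^2)/5 = 5/5 = 1, a_2 = floor((30 + 30)/1) = 60.
  m_3 = 1*60 - 30 = 30, d_3 = (905 - 30^2)/1 = 5/1 = 5: (m_3, d_3) = (m_1, d_1) = (30, 5), so from here the quotients repeat a_1, a_2; the period length is 2.
So sqrt(905) = [30; (12, 60)] with period length k = 2.
k is even, so the fundamental solution of x^2 - 905y^2 = 1 is (p_{k-1}, q_{k-1}) = (p_1, q_1); compute convergents through index 1.
Convergents (p_i = a_i*p_{i-1} + p_{i-2}, q_i = a_i*q_{i-1} + q_{i-2} with p_{-2}=0, p_{-1}=1, q_{-2}=1, q_{-1}=0):
  i=0: a_0=30, p_0 = 30*1 + 0 = 30, q_0 = 30*0 + 1 = 1.
  i=1: a_1=12, p_1 = 12*30 + 1 = 361, q_1 = 12*1 + 0 = 12.
Check: 361^2 - 905*12^2 = 130321 - 130320 = 1, so (x, y) = (361, 12) solves the equation, and by the theorem it is the least positive solution.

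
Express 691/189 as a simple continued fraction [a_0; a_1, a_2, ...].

[3; 1, 1, 1, 9, 1, 5]

Run the Euclidean algorithm on 691 and 189; the successive quotients are the partial quotients a_0, a_1, ... (each step inverts the fractional part left over by the previous one):
  691 = 3*189 + 124, so a_0 = 3.
  189 = 1*124 + 65, so a_1 = 1.
  124 = 1*65 + 59, so a_2 = 1.
  65 = 1*59 + 6, so a_3 = 1.
  59 = 9*6 + 5, so a_4 = 9.
  6 = 1*5 + 1, so a_5 = 1.
  5 = 5*1 + 0, so a_6 = 5.
The remainder reaches 0 after 7 divisions, so the expansion has 7 partial quotients, read off in order.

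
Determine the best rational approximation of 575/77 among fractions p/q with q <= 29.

Expand x = 575/77 as a continued fraction with the Euclidean algorithm:
  575 = 7*77 + 36, so a_0 = 7.
  77 = 2*36 + 5, so a_1 = 2.
  36 = 7*5 + 1, so a_2 = 7.
  5 = 5*1 + 0, so a_3 = 5.
so x = [7; 2, 7, 5].
Convergents (p_i = a_i*p_{i-1} + p_{i-2}, q_i = a_i*q_{i-1} + q_{i-2} with p_{-2}=0, p_{-1}=1, q_{-2}=1, q_{-1}=0), until the denominator exceeds 29:
  i=0: a_0=7, p_0 = 7*1 + 0 = 7, q_0 = 7*0 + 1 = 1.
  i=1: a_1=2, p_1 = 2*7 + 1 = 15, q_1 = 2*1 + 0 = 2.
  i=2: a_2=7, p_2 = 7*15 + 7 = 112, q_2 = 7*2 + 1 = 15.
  i=3: a_3=5, p_3 = 5*112 + 15 = 575, q_3 = 5*15 + 2 = 77.
q_3 = 77 > 29, so the last convergent with denominator <= 29 is p_2/q_2 = 112/15.
The closest fraction with denominator <= 29 is either p_2/q_2 or the intermediate fraction (k*p_2 + p_1)/(k*q_2 + q_1) with the largest k >= 1 whose denominator stays <= 29; these approach x as k grows, and every other convergent or intermediate fraction in range is farther away.
Largest k: floor((29 - q_1)/q_2) = floor((29 - 2)/15) = 1.
That gives (1*112 + 15)/(1*15 + 2) = 127/17.
Compare the errors: |x - 112/15| = |575*15 - 112*77|/(77*15) = 1/1155, and |x - 127/17| = |575*17 - 127*77|/(77*17) = 4/1309.
Cross-multiplying, 1*1309 = 1309 < 4620 = 4*1155, so 1/1155 is smaller: the convergent 112/15 is closer to x than 127/17.

112/15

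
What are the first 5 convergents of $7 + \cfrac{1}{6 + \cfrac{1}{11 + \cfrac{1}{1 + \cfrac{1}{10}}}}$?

7/1, 43/6, 480/67, 523/73, 5710/797

Using the convergent recurrence p_i = a_i*p_{i-1} + p_{i-2}, q_i = a_i*q_{i-1} + q_{i-2} with p_{-2}=0, p_{-1}=1, q_{-2}=1, q_{-1}=0:
  i=0: a_0=7, p_0 = 7*1 + 0 = 7, q_0 = 7*0 + 1 = 1.
  i=1: a_1=6, p_1 = 6*7 + 1 = 43, q_1 = 6*1 + 0 = 6.
  i=2: a_2=11, p_2 = 11*43 + 7 = 480, q_2 = 11*6 + 1 = 67.
  i=3: a_3=1, p_3 = 1*480 + 43 = 523, q_3 = 1*67 + 6 = 73.
  i=4: a_4=10, p_4 = 10*523 + 480 = 5710, q_4 = 10*73 + 67 = 797.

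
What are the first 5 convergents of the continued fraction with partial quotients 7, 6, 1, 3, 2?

7/1, 43/6, 50/7, 193/27, 436/61

Using the convergent recurrence p_i = a_i*p_{i-1} + p_{i-2}, q_i = a_i*q_{i-1} + q_{i-2} with p_{-2}=0, p_{-1}=1, q_{-2}=1, q_{-1}=0:
  i=0: a_0=7, p_0 = 7*1 + 0 = 7, q_0 = 7*0 + 1 = 1.
  i=1: a_1=6, p_1 = 6*7 + 1 = 43, q_1 = 6*1 + 0 = 6.
  i=2: a_2=1, p_2 = 1*43 + 7 = 50, q_2 = 1*6 + 1 = 7.
  i=3: a_3=3, p_3 = 3*50 + 43 = 193, q_3 = 3*7 + 6 = 27.
  i=4: a_4=2, p_4 = 2*193 + 50 = 436, q_4 = 2*27 + 7 = 61.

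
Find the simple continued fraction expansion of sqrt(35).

[5; (1, 10)]

Write x_i = (sqrt(35) + m_i)/d_i with (m_0, d_0) = (0, 1). a_0 = floor(sqrt(35)) = 5, since 5^2 = 25 <= 35 < 36 = 6^2.
Iterate m_{i+1} = d_i*a_i - m_i, d_{i+1} = (35 - m_{i+1}^2)/d_i, a_{i+1} = floor((a_0 + m_{i+1})/d_{i+1}):
  m_1 = 1*5 - 0 = 5, d_1 = (35 - 5^2)/1 = 10/1 = 10, a_1 = floor((5 + 5)/10) = 1.
  m_2 = 10*1 - 5 = 5, d_2 = (35 - 5^2)/10 = 10/10 = 1, a_2 = floor((5 + 5)/1) = 10.
  m_3 = 1*10 - 5 = 5, d_3 = (35 - 5^2)/1 = 10/1 = 10: (m_3, d_3) = (m_1, d_1) = (5, 10), so from here the quotients repeat a_1, a_2; the period length is 2.
Hence the expansion of sqrt(35) is a_0 = 5 followed by the repeating block 1, 10 (period 2).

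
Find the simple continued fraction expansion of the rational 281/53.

Run the Euclidean algorithm on 281 and 53; the successive quotients are the partial quotients a_0, a_1, ... (each step inverts the fractional part left over by the previous one):
  281 = 5*53 + 16, so a_0 = 5.
  53 = 3*16 + 5, so a_1 = 3.
  16 = 3*5 + 1, so a_2 = 3.
  5 = 5*1 + 0, so a_3 = 5.
The remainder reaches 0 after 4 divisions, so the expansion has 4 partial quotients, read off in order.

[5; 3, 3, 5]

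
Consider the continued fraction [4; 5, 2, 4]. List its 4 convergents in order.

4/1, 21/5, 46/11, 205/49

Using the convergent recurrence p_i = a_i*p_{i-1} + p_{i-2}, q_i = a_i*q_{i-1} + q_{i-2} with p_{-2}=0, p_{-1}=1, q_{-2}=1, q_{-1}=0:
  i=0: a_0=4, p_0 = 4*1 + 0 = 4, q_0 = 4*0 + 1 = 1.
  i=1: a_1=5, p_1 = 5*4 + 1 = 21, q_1 = 5*1 + 0 = 5.
  i=2: a_2=2, p_2 = 2*21 + 4 = 46, q_2 = 2*5 + 1 = 11.
  i=3: a_3=4, p_3 = 4*46 + 21 = 205, q_3 = 4*11 + 5 = 49.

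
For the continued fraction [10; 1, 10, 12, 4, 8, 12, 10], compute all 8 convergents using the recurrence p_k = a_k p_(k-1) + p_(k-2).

Using the convergent recurrence p_i = a_i*p_{i-1} + p_{i-2}, q_i = a_i*q_{i-1} + q_{i-2} with p_{-2}=0, p_{-1}=1, q_{-2}=1, q_{-1}=0:
  i=0: a_0=10, p_0 = 10*1 + 0 = 10, q_0 = 10*0 + 1 = 1.
  i=1: a_1=1, p_1 = 1*10 + 1 = 11, q_1 = 1*1 + 0 = 1.
  i=2: a_2=10, p_2 = 10*11 + 10 = 120, q_2 = 10*1 + 1 = 11.
  i=3: a_3=12, p_3 = 12*120 + 11 = 1451, q_3 = 12*11 + 1 = 133.
  i=4: a_4=4, p_4 = 4*1451 + 120 = 5924, q_4 = 4*133 + 11 = 543.
  i=5: a_5=8, p_5 = 8*5924 + 1451 = 48843, q_5 = 8*543 + 133 = 4477.
  i=6: a_6=12, p_6 = 12*48843 + 5924 = 592040, q_6 = 12*4477 + 543 = 54267.
  i=7: a_7=10, p_7 = 10*592040 + 48843 = 5969243, q_7 = 10*54267 + 4477 = 547147.

10/1, 11/1, 120/11, 1451/133, 5924/543, 48843/4477, 592040/54267, 5969243/547147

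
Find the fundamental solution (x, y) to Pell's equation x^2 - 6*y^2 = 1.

(x, y) = (5, 2)

First expand sqrt(6) as a continued fraction. With x_i = (sqrt(6) + m_i)/d_i and (m_0, d_0) = (0, 1): a_0 = floor(sqrt(6)) = 2, since 2^2 = 4 <= 6 < 9 = 3^2.
Iterate m_{i+1} = d_i*a_i - m_i, d_{i+1} = (6 - m_{i+1}^2)/d_i, a_{i+1} = floor((a_0 + m_{i+1})/d_{i+1}):
  m_1 = 1*2 - 0 = 2, d_1 = (6 - 2^2)/1 = 2/1 = 2, a_1 = floor((2 + 2)/2) = 2.
  m_2 = 2*2 - 2 = 2, d_2 = (6 - 2^2)/2 = 2/2 = 1, a_2 = floor((2 + 2)/1) = 4.
  m_3 = 1*4 - 2 = 2, d_3 = (6 - 2^2)/1 = 2/1 = 2: (m_3, d_3) = (m_1, d_1) = (2, 2), so from here the quotients repeat a_1, a_2; the period length is 2.
So sqrt(6) = [2; (2, 4)] with period length k = 2.
k is even, so the fundamental solution of x^2 - 6y^2 = 1 is (p_{k-1}, q_{k-1}) = (p_1, q_1); compute convergents through index 1.
Convergents (p_i = a_i*p_{i-1} + p_{i-2}, q_i = a_i*q_{i-1} + q_{i-2} with p_{-2}=0, p_{-1}=1, q_{-2}=1, q_{-1}=0):
  i=0: a_0=2, p_0 = 2*1 + 0 = 2, q_0 = 2*0 + 1 = 1.
  i=1: a_1=2, p_1 = 2*2 + 1 = 5, q_1 = 2*1 + 0 = 2.
Check: 5^2 - 6*2^2 = 25 - 24 = 1, so (x, y) = (5, 2) solves the equation, and by the theorem it is the least positive solution.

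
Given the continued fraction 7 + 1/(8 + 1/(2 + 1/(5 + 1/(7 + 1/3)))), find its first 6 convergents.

Using the convergent recurrence p_i = a_i*p_{i-1} + p_{i-2}, q_i = a_i*q_{i-1} + q_{i-2} with p_{-2}=0, p_{-1}=1, q_{-2}=1, q_{-1}=0:
  i=0: a_0=7, p_0 = 7*1 + 0 = 7, q_0 = 7*0 + 1 = 1.
  i=1: a_1=8, p_1 = 8*7 + 1 = 57, q_1 = 8*1 + 0 = 8.
  i=2: a_2=2, p_2 = 2*57 + 7 = 121, q_2 = 2*8 + 1 = 17.
  i=3: a_3=5, p_3 = 5*121 + 57 = 662, q_3 = 5*17 + 8 = 93.
  i=4: a_4=7, p_4 = 7*662 + 121 = 4755, q_4 = 7*93 + 17 = 668.
  i=5: a_5=3, p_5 = 3*4755 + 662 = 14927, q_5 = 3*668 + 93 = 2097.

7/1, 57/8, 121/17, 662/93, 4755/668, 14927/2097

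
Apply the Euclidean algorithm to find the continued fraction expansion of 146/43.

Run the Euclidean algorithm on 146 and 43; the successive quotients are the partial quotients a_0, a_1, ... (each step inverts the fractional part left over by the previous one):
  146 = 3*43 + 17, so a_0 = 3.
  43 = 2*17 + 9, so a_1 = 2.
  17 = 1*9 + 8, so a_2 = 1.
  9 = 1*8 + 1, so a_3 = 1.
  8 = 8*1 + 0, so a_4 = 8.
The remainder reaches 0 after 5 divisions, so the expansion has 5 partial quotients, read off in order.

[3; 2, 1, 1, 8]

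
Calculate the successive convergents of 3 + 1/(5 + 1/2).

3/1, 16/5, 35/11

Using the convergent recurrence p_i = a_i*p_{i-1} + p_{i-2}, q_i = a_i*q_{i-1} + q_{i-2} with p_{-2}=0, p_{-1}=1, q_{-2}=1, q_{-1}=0:
  i=0: a_0=3, p_0 = 3*1 + 0 = 3, q_0 = 3*0 + 1 = 1.
  i=1: a_1=5, p_1 = 5*3 + 1 = 16, q_1 = 5*1 + 0 = 5.
  i=2: a_2=2, p_2 = 2*16 + 3 = 35, q_2 = 2*5 + 1 = 11.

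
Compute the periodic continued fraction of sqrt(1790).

Write x_i = (sqrt(1790) + m_i)/d_i with (m_0, d_0) = (0, 1). a_0 = floor(sqrt(1790)) = 42, since 42^2 = 1764 <= 1790 < 1849 = 43^2.
Iterate m_{i+1} = d_i*a_i - m_i, d_{i+1} = (1790 - m_{i+1}^2)/d_i, a_{i+1} = floor((a_0 + m_{i+1})/d_{i+1}):
  m_1 = 1*42 - 0 = 42, d_1 = (1790 - 42^2)/1 = 26/1 = 26, a_1 = floor((42 + 42)/26) = 3.
  m_2 = 26*3 - 42 = 36, d_2 = (1790 - 36^2)/26 = 494/26 = 19, a_2 = floor((42 + 36)/19) = 4.
  m_3 = 19*4 - 36 = 40, d_3 = (1790 - 40^2)/19 = 190/19 = 10, a_3 = floor((42 + 40)/10) = 8.
  m_4 = 10*8 - 40 = 40, d_4 = (1790 - 40^2)/10 = 190/10 = 19, a_4 = floor((42 + 40)/19) = 4.
  m_5 = 19*4 - 40 = 36, d_5 = (1790 - 36^2)/19 = 494/19 = 26, a_5 = floor((42 + 36)/26) = 3.
  m_6 = 26*3 - 36 = 42, d_6 = (1790 - 42^2)/26 = 26/26 = 1, a_6 = floor((42 + 42)/1) = 84.
  m_7 = 1*84 - 42 = 42, d_7 = (1790 - 42^2)/1 = 26/1 = 26: (m_7, d_7) = (m_1, d_1) = (42, 26), so from here the quotients repeat a_1, ..., a_6; the period length is 6.
Hence the expansion of sqrt(1790) is a_0 = 42 followed by the repeating block 3, 4, 8, 4, 3, 84 (period 6).

[42; (3, 4, 8, 4, 3, 84)]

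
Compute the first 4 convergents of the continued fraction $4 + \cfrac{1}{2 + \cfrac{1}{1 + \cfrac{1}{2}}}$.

4/1, 9/2, 13/3, 35/8

Using the convergent recurrence p_i = a_i*p_{i-1} + p_{i-2}, q_i = a_i*q_{i-1} + q_{i-2} with p_{-2}=0, p_{-1}=1, q_{-2}=1, q_{-1}=0:
  i=0: a_0=4, p_0 = 4*1 + 0 = 4, q_0 = 4*0 + 1 = 1.
  i=1: a_1=2, p_1 = 2*4 + 1 = 9, q_1 = 2*1 + 0 = 2.
  i=2: a_2=1, p_2 = 1*9 + 4 = 13, q_2 = 1*2 + 1 = 3.
  i=3: a_3=2, p_3 = 2*13 + 9 = 35, q_3 = 2*3 + 2 = 8.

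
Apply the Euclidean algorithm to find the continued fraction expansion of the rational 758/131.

Run the Euclidean algorithm on 758 and 131; the successive quotients are the partial quotients a_0, a_1, ... (each step inverts the fractional part left over by the previous one):
  758 = 5*131 + 103, so a_0 = 5.
  131 = 1*103 + 28, so a_1 = 1.
  103 = 3*28 + 19, so a_2 = 3.
  28 = 1*19 + 9, so a_3 = 1.
  19 = 2*9 + 1, so a_4 = 2.
  9 = 9*1 + 0, so a_5 = 9.
The remainder reaches 0 after 6 divisions, so the expansion has 6 partial quotients, read off in order.

[5; 1, 3, 1, 2, 9]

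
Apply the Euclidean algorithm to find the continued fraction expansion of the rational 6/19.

[0; 3, 6]

Run the Euclidean algorithm on 6 and 19; the successive quotients are the partial quotients a_0, a_1, ... (each step inverts the fractional part left over by the previous one):
  6 = 0*19 + 6, so a_0 = 0.
  19 = 3*6 + 1, so a_1 = 3.
  6 = 6*1 + 0, so a_2 = 6.
The remainder reaches 0 after 3 divisions, so the expansion has 3 partial quotients, read off in order.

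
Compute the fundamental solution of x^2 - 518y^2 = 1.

(x, y) = (2367, 104)

First expand sqrt(518) as a continued fraction. With x_i = (sqrt(518) + m_i)/d_i and (m_0, d_0) = (0, 1): a_0 = floor(sqrt(518)) = 22, since 22^2 = 484 <= 518 < 529 = 23^2.
Iterate m_{i+1} = d_i*a_i - m_i, d_{i+1} = (518 - m_{i+1}^2)/d_i, a_{i+1} = floor((a_0 + m_{i+1})/d_{i+1}):
  m_1 = 1*22 - 0 = 22, d_1 = (518 - 22^2)/1 = 34/1 = 34, a_1 = floor((22 + 22)/34) = 1.
  m_2 = 34*1 - 22 = 12, d_2 = (518 - 12^2)/34 = 374/34 = 11, a_2 = floor((22 + 12)/11) = 3.
  m_3 = 11*3 - 12 = 21, d_3 = (518 - 21^2)/11 = 77/11 = 7, a_3 = floor((22 + 21)/7) = 6.
  m_4 = 7*6 - 21 = 21, d_4 = (518 - 21^2)/7 = 77/7 = 11, a_4 = floor((22 + 21)/11) = 3.
  m_5 = 11*3 - 21 = 12, d_5 = (518 - 12^2)/11 = 374/11 = 34, a_5 = floor((22 + 12)/34) = 1.
  m_6 = 34*1 - 12 = 22, d_6 = (518 - 22^2)/34 = 34/34 = 1, a_6 = floor((22 + 22)/1) = 44.
  m_7 = 1*44 - 22 = 22, d_7 = (518 - 22^2)/1 = 34/1 = 34: (m_7, d_7) = (m_1, d_1) = (22, 34), so from here the quotients repeat a_1, ..., a_6; the period length is 6.
So sqrt(518) = [22; (1, 3, 6, 3, 1, 44)] with period length k = 6.
k is even, so the fundamental solution of x^2 - 518y^2 = 1 is (p_{k-1}, q_{k-1}) = (p_5, q_5); compute convergents through index 5.
Convergents (p_i = a_i*p_{i-1} + p_{i-2}, q_i = a_i*q_{i-1} + q_{i-2} with p_{-2}=0, p_{-1}=1, q_{-2}=1, q_{-1}=0):
  i=0: a_0=22, p_0 = 22*1 + 0 = 22, q_0 = 22*0 + 1 = 1.
  i=1: a_1=1, p_1 = 1*22 + 1 = 23, q_1 = 1*1 + 0 = 1.
  i=2: a_2=3, p_2 = 3*23 + 22 = 91, q_2 = 3*1 + 1 = 4.
  i=3: a_3=6, p_3 = 6*91 + 23 = 569, q_3 = 6*4 + 1 = 25.
  i=4: a_4=3, p_4 = 3*569 + 91 = 1798, q_4 = 3*25 + 4 = 79.
  i=5: a_5=1, p_5 = 1*1798 + 569 = 2367, q_5 = 1*79 + 25 = 104.
Check: 2367^2 - 518*104^2 = 5602689 - 5602688 = 1, so (x, y) = (2367, 104) solves the equation, and by the theorem it is the least positive solution.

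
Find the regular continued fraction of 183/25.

Run the Euclidean algorithm on 183 and 25; the successive quotients are the partial quotients a_0, a_1, ... (each step inverts the fractional part left over by the previous one):
  183 = 7*25 + 8, so a_0 = 7.
  25 = 3*8 + 1, so a_1 = 3.
  8 = 8*1 + 0, so a_2 = 8.
The remainder reaches 0 after 3 divisions, so the expansion has 3 partial quotients, read off in order.

[7; 3, 8]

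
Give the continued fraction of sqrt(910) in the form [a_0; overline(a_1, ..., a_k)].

[30; overline(6, 60)]

Write x_i = (sqrt(910) + m_i)/d_i with (m_0, d_0) = (0, 1). a_0 = floor(sqrt(910)) = 30, since 30^2 = 900 <= 910 < 961 = 31^2.
Iterate m_{i+1} = d_i*a_i - m_i, d_{i+1} = (910 - m_{i+1}^2)/d_i, a_{i+1} = floor((a_0 + m_{i+1})/d_{i+1}):
  m_1 = 1*30 - 0 = 30, d_1 = (910 - 30^2)/1 = 10/1 = 10, a_1 = floor((30 + 30)/10) = 6.
  m_2 = 10*6 - 30 = 30, d_2 = (910 - 30^2)/10 = 10/10 = 1, a_2 = floor((30 + 30)/1) = 60.
  m_3 = 1*60 - 30 = 30, d_3 = (910 - 30^2)/1 = 10/1 = 10: (m_3, d_3) = (m_1, d_1) = (30, 10), so from here the quotients repeat a_1, a_2; the period length is 2.
Hence the expansion of sqrt(910) is a_0 = 30 followed by the repeating block 6, 60 (period 2).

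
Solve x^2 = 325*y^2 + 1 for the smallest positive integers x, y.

First expand sqrt(325) as a continued fraction. With x_i = (sqrt(325) + m_i)/d_i and (m_0, d_0) = (0, 1): a_0 = floor(sqrt(325)) = 18, since 18^2 = 324 <= 325 < 361 = 19^2.
Iterate m_{i+1} = d_i*a_i - m_i, d_{i+1} = (325 - m_{i+1}^2)/d_i, a_{i+1} = floor((a_0 + m_{i+1})/d_{i+1}):
  m_1 = 1*18 - 0 = 18, d_1 = (325 - 18^2)/1 = 1/1 = 1, a_1 = floor((18 + 18)/1) = 36.
  m_2 = 1*36 - 18 = 18, d_2 = (325 - 18^2)/1 = 1/1 = 1: (m_2, d_2) = (m_1, d_1) = (18, 1), so from here the quotient a_1 repeats; the period length is 1.
So sqrt(325) = [18; (36)] with period length k = 1.
k is odd, so (p_{k-1}, q_{k-1}) only solves x^2 - 325y^2 = -1 and the fundamental solution of x^2 - 325y^2 = 1 is (p_{2k-1}, q_{2k-1}) = (p_1, q_1); compute convergents through index 1, running through the period twice.
Convergents (p_i = a_i*p_{i-1} + p_{i-2}, q_i = a_i*q_{i-1} + q_{i-2} with p_{-2}=0, p_{-1}=1, q_{-2}=1, q_{-1}=0):
  i=0: a_0=18, p_0 = 18*1 + 0 = 18, q_0 = 18*0 + 1 = 1.
  i=1: a_1=36, p_1 = 36*18 + 1 = 649, q_1 = 36*1 + 0 = 36.
Indeed p_0^2 - 325*q_0^2 = 324 - 325 = -1, not +1.
Check: 649^2 - 325*36^2 = 421201 - 421200 = 1, so (x, y) = (649, 36) solves the equation, and by the theorem it is the least positive solution.

(x, y) = (649, 36)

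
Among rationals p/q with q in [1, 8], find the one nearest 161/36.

Expand x = 161/36 as a continued fraction with the Euclidean algorithm:
  161 = 4*36 + 17, so a_0 = 4.
  36 = 2*17 + 2, so a_1 = 2.
  17 = 8*2 + 1, so a_2 = 8.
  2 = 2*1 + 0, so a_3 = 2.
so x = [4; 2, 8, 2].
Convergents (p_i = a_i*p_{i-1} + p_{i-2}, q_i = a_i*q_{i-1} + q_{i-2} with p_{-2}=0, p_{-1}=1, q_{-2}=1, q_{-1}=0), until the denominator exceeds 8:
  i=0: a_0=4, p_0 = 4*1 + 0 = 4, q_0 = 4*0 + 1 = 1.
  i=1: a_1=2, p_1 = 2*4 + 1 = 9, q_1 = 2*1 + 0 = 2.
  i=2: a_2=8, p_2 = 8*9 + 4 = 76, q_2 = 8*2 + 1 = 17.
q_2 = 17 > 8, so the last convergent with denominator <= 8 is p_1/q_1 = 9/2.
The closest fraction with denominator <= 8 is either p_1/q_1 or the intermediate fraction (k*p_1 + p_0)/(k*q_1 + q_0) with the largest k >= 1 whose denominator stays <= 8; these approach x as k grows, and every other convergent or intermediate fraction in range is farther away.
Largest k: floor((8 - q_0)/q_1) = floor((8 - 1)/2) = 3.
That gives (3*9 + 4)/(3*2 + 1) = 31/7.
Compare the errors: |x - 9/2| = |161*2 - 9*36|/(36*2) = 2/72, and |x - 31/7| = |161*7 - 31*36|/(36*7) = 11/252.
Cross-multiplying, 2*252 = 504 < 792 = 11*72, so 2/72 is smaller: the convergent 9/2 is closer to x than 31/7.

9/2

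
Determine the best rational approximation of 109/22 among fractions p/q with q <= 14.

Expand x = 109/22 as a continued fraction with the Euclidean algorithm:
  109 = 4*22 + 21, so a_0 = 4.
  22 = 1*21 + 1, so a_1 = 1.
  21 = 21*1 + 0, so a_2 = 21.
so x = [4; 1, 21].
Convergents (p_i = a_i*p_{i-1} + p_{i-2}, q_i = a_i*q_{i-1} + q_{i-2} with p_{-2}=0, p_{-1}=1, q_{-2}=1, q_{-1}=0), until the denominator exceeds 14:
  i=0: a_0=4, p_0 = 4*1 + 0 = 4, q_0 = 4*0 + 1 = 1.
  i=1: a_1=1, p_1 = 1*4 + 1 = 5, q_1 = 1*1 + 0 = 1.
  i=2: a_2=21, p_2 = 21*5 + 4 = 109, q_2 = 21*1 + 1 = 22.
q_2 = 22 > 14, so the last convergent with denominator <= 14 is p_1/q_1 = 5/1.
The closest fraction with denominator <= 14 is either p_1/q_1 or the intermediate fraction (k*p_1 + p_0)/(k*q_1 + q_0) with the largest k >= 1 whose denominator stays <= 14; these approach x as k grows, and every other convergent or intermediate fraction in range is farther away.
Largest k: floor((14 - q_0)/q_1) = floor((14 - 1)/1) = 13.
That gives (13*5 + 4)/(13*1 + 1) = 69/14.
Compare the errors: |x - 5/1| = |109*1 - 5*22|/(22*1) = 1/22, and |x - 69/14| = |109*14 - 69*22|/(22*14) = 8/308.
Cross-multiplying, 8*22 = 176 < 308 = 1*308, so 8/308 is smaller: the intermediate fraction 69/14 is closer to x than 5/1.

69/14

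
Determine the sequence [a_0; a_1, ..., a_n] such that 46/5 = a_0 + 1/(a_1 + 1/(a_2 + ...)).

[9; 5]

Run the Euclidean algorithm on 46 and 5; the successive quotients are the partial quotients a_0, a_1, ... (each step inverts the fractional part left over by the previous one):
  46 = 9*5 + 1, so a_0 = 9.
  5 = 5*1 + 0, so a_1 = 5.
The remainder reaches 0 after 2 divisions, so the expansion has 2 partial quotients, read off in order.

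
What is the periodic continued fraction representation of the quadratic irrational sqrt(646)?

Write x_i = (sqrt(646) + m_i)/d_i with (m_0, d_0) = (0, 1). a_0 = floor(sqrt(646)) = 25, since 25^2 = 625 <= 646 < 676 = 26^2.
Iterate m_{i+1} = d_i*a_i - m_i, d_{i+1} = (646 - m_{i+1}^2)/d_i, a_{i+1} = floor((a_0 + m_{i+1})/d_{i+1}):
  m_1 = 1*25 - 0 = 25, d_1 = (646 - 25^2)/1 = 21/1 = 21, a_1 = floor((25 + 25)/21) = 2.
  m_2 = 21*2 - 25 = 17, d_2 = (646 - 17^2)/21 = 357/21 = 17, a_2 = floor((25 + 17)/17) = 2.
  m_3 = 17*2 - 17 = 17, d_3 = (646 - 17^2)/17 = 357/17 = 21, a_3 = floor((25 + 17)/21) = 2.
  m_4 = 21*2 - 17 = 25, d_4 = (646 - 25^2)/21 = 21/21 = 1, a_4 = floor((25 + 25)/1) = 50.
  m_5 = 1*50 - 25 = 25, d_5 = (646 - 25^2)/1 = 21/1 = 21: (m_5, d_5) = (m_1, d_1) = (25, 21), so from here the quotients repeat a_1, ..., a_4; the period length is 4.
Hence the expansion of sqrt(646) is a_0 = 25 followed by the repeating block 2, 2, 2, 50 (period 4).

[25; (2, 2, 2, 50)]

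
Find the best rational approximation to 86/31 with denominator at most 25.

Expand x = 86/31 as a continued fraction with the Euclidean algorithm:
  86 = 2*31 + 24, so a_0 = 2.
  31 = 1*24 + 7, so a_1 = 1.
  24 = 3*7 + 3, so a_2 = 3.
  7 = 2*3 + 1, so a_3 = 2.
  3 = 3*1 + 0, so a_4 = 3.
so x = [2; 1, 3, 2, 3].
Convergents (p_i = a_i*p_{i-1} + p_{i-2}, q_i = a_i*q_{i-1} + q_{i-2} with p_{-2}=0, p_{-1}=1, q_{-2}=1, q_{-1}=0), until the denominator exceeds 25:
  i=0: a_0=2, p_0 = 2*1 + 0 = 2, q_0 = 2*0 + 1 = 1.
  i=1: a_1=1, p_1 = 1*2 + 1 = 3, q_1 = 1*1 + 0 = 1.
  i=2: a_2=3, p_2 = 3*3 + 2 = 11, q_2 = 3*1 + 1 = 4.
  i=3: a_3=2, p_3 = 2*11 + 3 = 25, q_3 = 2*4 + 1 = 9.
  i=4: a_4=3, p_4 = 3*25 + 11 = 86, q_4 = 3*9 + 4 = 31.
q_4 = 31 > 25, so the last convergent with denominator <= 25 is p_3/q_3 = 25/9.
The closest fraction with denominator <= 25 is either p_3/q_3 or the intermediate fraction (k*p_3 + p_2)/(k*q_3 + q_2) with the largest k >= 1 whose denominator stays <= 25; these approach x as k grows, and every other convergent or intermediate fraction in range is farther away.
Largest k: floor((25 - q_2)/q_3) = floor((25 - 4)/9) = 2.
That gives (2*25 + 11)/(2*9 + 4) = 61/22.
Compare the errors: |x - 25/9| = |86*9 - 25*31|/(31*9) = 1/279, and |x - 61/22| = |86*22 - 61*31|/(31*22) = 1/682.
Cross-multiplying, 1*279 = 279 < 682 = 1*682, so 1/682 is smaller: the intermediate fraction 61/22 is closer to x than 25/9.

61/22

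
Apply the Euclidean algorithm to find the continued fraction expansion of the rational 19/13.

Run the Euclidean algorithm on 19 and 13; the successive quotients are the partial quotients a_0, a_1, ... (each step inverts the fractional part left over by the previous one):
  19 = 1*13 + 6, so a_0 = 1.
  13 = 2*6 + 1, so a_1 = 2.
  6 = 6*1 + 0, so a_2 = 6.
The remainder reaches 0 after 3 divisions, so the expansion has 3 partial quotients, read off in order.

[1; 2, 6]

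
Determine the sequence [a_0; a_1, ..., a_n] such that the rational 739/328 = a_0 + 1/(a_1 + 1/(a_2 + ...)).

Run the Euclidean algorithm on 739 and 328; the successive quotients are the partial quotients a_0, a_1, ... (each step inverts the fractional part left over by the previous one):
  739 = 2*328 + 83, so a_0 = 2.
  328 = 3*83 + 79, so a_1 = 3.
  83 = 1*79 + 4, so a_2 = 1.
  79 = 19*4 + 3, so a_3 = 19.
  4 = 1*3 + 1, so a_4 = 1.
  3 = 3*1 + 0, so a_5 = 3.
The remainder reaches 0 after 6 divisions, so the expansion has 6 partial quotients, read off in order.

[2; 3, 1, 19, 1, 3]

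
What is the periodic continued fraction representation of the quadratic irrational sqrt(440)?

[20; (1, 40)]

Write x_i = (sqrt(440) + m_i)/d_i with (m_0, d_0) = (0, 1). a_0 = floor(sqrt(440)) = 20, since 20^2 = 400 <= 440 < 441 = 21^2.
Iterate m_{i+1} = d_i*a_i - m_i, d_{i+1} = (440 - m_{i+1}^2)/d_i, a_{i+1} = floor((a_0 + m_{i+1})/d_{i+1}):
  m_1 = 1*20 - 0 = 20, d_1 = (440 - 20^2)/1 = 40/1 = 40, a_1 = floor((20 + 20)/40) = 1.
  m_2 = 40*1 - 20 = 20, d_2 = (440 - 20^2)/40 = 40/40 = 1, a_2 = floor((20 + 20)/1) = 40.
  m_3 = 1*40 - 20 = 20, d_3 = (440 - 20^2)/1 = 40/1 = 40: (m_3, d_3) = (m_1, d_1) = (20, 40), so from here the quotients repeat a_1, a_2; the period length is 2.
Hence the expansion of sqrt(440) is a_0 = 20 followed by the repeating block 1, 40 (period 2).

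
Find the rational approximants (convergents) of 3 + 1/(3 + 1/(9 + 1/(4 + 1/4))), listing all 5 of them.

Using the convergent recurrence p_i = a_i*p_{i-1} + p_{i-2}, q_i = a_i*q_{i-1} + q_{i-2} with p_{-2}=0, p_{-1}=1, q_{-2}=1, q_{-1}=0:
  i=0: a_0=3, p_0 = 3*1 + 0 = 3, q_0 = 3*0 + 1 = 1.
  i=1: a_1=3, p_1 = 3*3 + 1 = 10, q_1 = 3*1 + 0 = 3.
  i=2: a_2=9, p_2 = 9*10 + 3 = 93, q_2 = 9*3 + 1 = 28.
  i=3: a_3=4, p_3 = 4*93 + 10 = 382, q_3 = 4*28 + 3 = 115.
  i=4: a_4=4, p_4 = 4*382 + 93 = 1621, q_4 = 4*115 + 28 = 488.

3/1, 10/3, 93/28, 382/115, 1621/488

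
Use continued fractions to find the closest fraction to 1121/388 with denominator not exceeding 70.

Expand x = 1121/388 as a continued fraction with the Euclidean algorithm:
  1121 = 2*388 + 345, so a_0 = 2.
  388 = 1*345 + 43, so a_1 = 1.
  345 = 8*43 + 1, so a_2 = 8.
  43 = 43*1 + 0, so a_3 = 43.
so x = [2; 1, 8, 43].
Convergents (p_i = a_i*p_{i-1} + p_{i-2}, q_i = a_i*q_{i-1} + q_{i-2} with p_{-2}=0, p_{-1}=1, q_{-2}=1, q_{-1}=0), until the denominator exceeds 70:
  i=0: a_0=2, p_0 = 2*1 + 0 = 2, q_0 = 2*0 + 1 = 1.
  i=1: a_1=1, p_1 = 1*2 + 1 = 3, q_1 = 1*1 + 0 = 1.
  i=2: a_2=8, p_2 = 8*3 + 2 = 26, q_2 = 8*1 + 1 = 9.
  i=3: a_3=43, p_3 = 43*26 + 3 = 1121, q_3 = 43*9 + 1 = 388.
q_3 = 388 > 70, so the last convergent with denominator <= 70 is p_2/q_2 = 26/9.
The closest fraction with denominator <= 70 is either p_2/q_2 or the intermediate fraction (k*p_2 + p_1)/(k*q_2 + q_1) with the largest k >= 1 whose denominator stays <= 70; these approach x as k grows, and every other convergent or intermediate fraction in range is farther away.
Largest k: floor((70 - q_1)/q_2) = floor((70 - 1)/9) = 7.
That gives (7*26 + 3)/(7*9 + 1) = 185/64.
Compare the errors: |x - 26/9| = |1121*9 - 26*388|/(388*9) = 1/3492, and |x - 185/64| = |1121*64 - 185*388|/(388*64) = 36/24832.
Cross-multiplying, 1*24832 = 24832 < 125712 = 36*3492, so 1/3492 is smaller: the convergent 26/9 is closer to x than 185/64.

26/9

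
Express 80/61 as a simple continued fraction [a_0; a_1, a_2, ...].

Run the Euclidean algorithm on 80 and 61; the successive quotients are the partial quotients a_0, a_1, ... (each step inverts the fractional part left over by the previous one):
  80 = 1*61 + 19, so a_0 = 1.
  61 = 3*19 + 4, so a_1 = 3.
  19 = 4*4 + 3, so a_2 = 4.
  4 = 1*3 + 1, so a_3 = 1.
  3 = 3*1 + 0, so a_4 = 3.
The remainder reaches 0 after 5 divisions, so the expansion has 5 partial quotients, read off in order.

[1; 3, 4, 1, 3]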